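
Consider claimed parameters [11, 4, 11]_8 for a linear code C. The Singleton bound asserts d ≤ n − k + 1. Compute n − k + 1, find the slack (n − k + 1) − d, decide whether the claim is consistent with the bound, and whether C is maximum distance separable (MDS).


Singleton RHS = n − k + 1 = 8, slack = -3, bound violated (no such code; not MDS).

Singleton bound: d ≤ n − k + 1.
Here n = 11, k = 4, so n − k + 1 = 8.
Given d = 11, check d ≤ 8: NO.
Slack = (n − k + 1) − d = -3.
The slack is negative: d = 11 exceeds n − k + 1 = 8 by 3, so the Singleton bound is violated and no linear [11, 4, 11]_8 code can exist. In particular it is not MDS (MDS requires d = n − k + 1 exactly).
Description: the claimed parameters are [11, 4, 11]_8; such a code would be impossible (violates the Singleton bound).


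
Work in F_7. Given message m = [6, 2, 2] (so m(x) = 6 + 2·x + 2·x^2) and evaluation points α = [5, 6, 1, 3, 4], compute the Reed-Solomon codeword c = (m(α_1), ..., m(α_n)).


c = [3, 6, 3, 2, 4]

Message polynomial: m(x) = 6 + 2·x + 2·x^2 (mod 7).
For each evaluation point α_i, compute m(α_i) mod 7:
  α_1 = 5: Horner steps 2 → 5 → 3, so m(5) = 3.
  α_2 = 6: Horner steps 2 → 0 → 6, so m(6) = 6.
  α_3 = 1: Horner steps 2 → 4 → 3, so m(1) = 3.
  α_4 = 3: Horner steps 2 → 1 → 2, so m(3) = 2.
  α_5 = 4: Horner steps 2 → 3 → 4, so m(4) = 4.
Codeword c = [3, 6, 3, 2, 4] ∈ F_7^5.


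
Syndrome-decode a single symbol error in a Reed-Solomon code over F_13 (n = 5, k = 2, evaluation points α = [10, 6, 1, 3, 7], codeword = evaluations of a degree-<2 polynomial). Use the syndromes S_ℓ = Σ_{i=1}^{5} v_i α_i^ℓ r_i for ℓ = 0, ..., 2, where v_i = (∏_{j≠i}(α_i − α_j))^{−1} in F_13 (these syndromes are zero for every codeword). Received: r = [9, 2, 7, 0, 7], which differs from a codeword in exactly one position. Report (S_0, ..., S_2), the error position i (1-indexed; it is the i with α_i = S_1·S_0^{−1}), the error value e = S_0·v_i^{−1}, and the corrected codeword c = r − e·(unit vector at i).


S = (8, 8, 8), error at position 3, error magnitude e = 4, c = [9, 2, 3, 0, 7].

Step 1: column multipliers v_i = (∏_{j≠i}(α_i − α_j))^{−1} mod 13.
  i = 1 (α = 10): (10−6)(10−1)(10−3)(10−7) = 4·9·7·3 = 756 ≡ 2, so v_1 = 2^{−1} = 7 (mod 13).
  i = 2 (α = 6): (6−10)(6−1)(6−3)(6−7) = (−4)·5·3·(−1) = 60 ≡ 8, so v_2 = 8^{−1} = 5 (mod 13).
  i = 3 (α = 1): (1−10)(1−6)(1−3)(1−7) = (−9)·(−5)·(−2)·(−6) = 540 ≡ 7, so v_3 = 7^{−1} = 2 (mod 13).
  i = 4 (α = 3): (3−10)(3−6)(3−1)(3−7) = (−7)·(−3)·2·(−4) = −168 ≡ 1, so v_4 = 1^{−1} = 1 (mod 13).
  i = 5 (α = 7): (7−10)(7−6)(7−1)(7−3) = (−3)·1·6·4 = −72 ≡ 6, so v_5 = 6^{−1} = 11 (mod 13).
  v = [7, 5, 2, 1, 11].
Step 2: syndromes of r = [9, 2, 7, 0, 7] (all sums mod 13).
  S_0 = Σ v_i r_i = 7·9 + 5·2 + 2·7 + 1·0 + 11·7 = 164 ≡ 8.
  S_1 = Σ v_i α_i r_i = 7·10·9 + 5·6·2 + 2·1·7 + 1·3·0 + 11·7·7 = 1243 ≡ 8.
  α_i^2 mod 13 = [9, 10, 1, 9, 10].
  S_2 = Σ v_i α_i^2 r_i = 7·9·9 + 5·10·2 + 2·1·7 + 1·9·0 + 11·10·7 = 1451 ≡ 8.
  S = (8, 8, 8) ≠ 0, so r is not a codeword (an error is present).
Step 3: locate the error. For a single error e at position i, S_ℓ = v_i·e·α_i^ℓ, so α_err = S_1/S_0.
  S_0^{−1} = 8^{−1} = 5 (mod 13), so α_err = 8·5 = 40 ≡ 1 = α_3. Error position i = 3.
  Consistency check: S_2/S_1 = 8·5 = 40 ≡ 1 = α_err ✓ (single-error assumption holds).
Step 4: error magnitude e = S_0/v_3 = S_0·∏_{j≠3}(α_3 − α_j) = 8·7 = 56 ≡ 4 (mod 13).
Step 5: correct position 3: c_3 = r_3 − e = 7 − 4 ≡ 3 (mod 13). Hence c = [9, 2, 3, 0, 7].
  Check: interpolating c through the α_i gives m(x) = 11 + 5·x (degree < 2) with m(α_i) = c_i for every i, so c is indeed a codeword.


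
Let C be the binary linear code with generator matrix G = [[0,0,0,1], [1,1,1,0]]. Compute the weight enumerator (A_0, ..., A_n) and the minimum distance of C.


Weight distribution: A_0 = 1, A_1 = 1, A_3 = 1, A_4 = 1. Minimum distance d = 1.

Enumerate all 2^2 = 4 messages m ∈ F_2^2.
For each, compute codeword c = mG in F_2^4, then tally its weight.
  m = 00 → c = 0000, weight = 0.
  m = 10 → c = 0001, weight = 1.
  m = 01 → c = 1110, weight = 3.
  m = 11 → c = 1111, weight = 4.
Tally weights:
  weight 0: 1 codewords.
  weight 1: 1 codewords.
  weight 3: 1 codewords.
  weight 4: 1 codewords.
Minimum distance d = smallest w > 0 with A_w > 0 = 1.
Sanity: Σ A_w = 4 = 2^2 = 4 ✓.


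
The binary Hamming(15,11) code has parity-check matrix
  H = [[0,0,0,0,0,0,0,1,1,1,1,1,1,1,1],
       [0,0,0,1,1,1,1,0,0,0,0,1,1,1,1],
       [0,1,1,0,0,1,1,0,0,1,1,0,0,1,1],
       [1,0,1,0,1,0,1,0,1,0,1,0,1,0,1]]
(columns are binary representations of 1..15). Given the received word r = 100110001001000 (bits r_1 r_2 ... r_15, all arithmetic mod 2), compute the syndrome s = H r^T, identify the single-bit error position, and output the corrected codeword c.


s = (0, 1, 0, 1)^T, error position = 5, corrected codeword c = 100100001001000

Compute s = H r^T mod 2 one row at a time:
  s_1 = 0 + 1 + 0 + 0 + 1 + 0 + 0 + 0 = 2 ≡ 0 (mod 2).
  s_2 = 1 + 1 + 0 + 0 + 1 + 0 + 0 + 0 = 3 ≡ 1 (mod 2).
  s_3 = 0 + 0 + 0 + 0 + 0 + 0 + 0 + 0 = 0 ≡ 0 (mod 2).
  s_4 = 1 + 0 + 1 + 0 + 1 + 0 + 0 + 0 = 3 ≡ 1 (mod 2).
s = (0, 1, 0, 1)^T — this equals column 5 of H (binary 0101), so error is at position 5.
Correct: flip bit 5 of r = 100110001001000 to get c = 100100001001000.


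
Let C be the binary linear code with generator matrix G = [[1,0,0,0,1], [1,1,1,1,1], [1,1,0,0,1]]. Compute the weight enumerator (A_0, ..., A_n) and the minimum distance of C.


Weight distribution: A_0 = 1, A_1 = 1, A_2 = 2, A_3 = 2, A_4 = 1, A_5 = 1. Minimum distance d = 1.

Enumerate all 2^3 = 8 messages m ∈ F_2^3.
For each, compute codeword c = mG in F_2^5, then tally its weight.
  m = 000 → c = 00000, weight = 0.
  m = 100 → c = 10001, weight = 2.
  m = 010 → c = 11111, weight = 5.
  m = 110 → c = 01110, weight = 3.
  m = 001 → c = 11001, weight = 3.
  m = 101 → c = 01000, weight = 1.
  m = 011 → c = 00110, weight = 2.
  m = 111 → c = 10111, weight = 4.
Tally weights:
  weight 0: 1 codewords.
  weight 1: 1 codewords.
  weight 2: 2 codewords.
  weight 3: 2 codewords.
  weight 4: 1 codewords.
  weight 5: 1 codewords.
Minimum distance d = smallest w > 0 with A_w > 0 = 1.
Sanity: Σ A_w = 8 = 2^3 = 8 ✓.


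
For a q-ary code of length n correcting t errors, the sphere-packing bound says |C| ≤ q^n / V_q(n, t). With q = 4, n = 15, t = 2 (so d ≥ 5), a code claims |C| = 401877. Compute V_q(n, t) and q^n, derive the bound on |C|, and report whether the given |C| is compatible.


V_q(n, t) = 991, q^n = 1073741824, Hamming bound = 1083493, |C| = 401877 ≤ bound (satisfied).

Step 1: Compute V_q(n, t) = Σ_{j=0}^2 C(n, j) (q−1)^j.
  j = 0: C(15,0)·(3)^0 = 1·1 = 1.
  j = 1: C(15,1)·(3)^1 = 15·3 = 45.
  j = 2: C(15,2)·(3)^2 = 105·9 = 945.
  V_q(n, t) = 1 + 45 + 945 = 991.
Step 2: q^n = 4^15 = 1073741824.
Step 3: Hamming bound ⌊q^n / V_q(n,t)⌋ = ⌊1073741824/991⌋ = 1083493.
Step 4: Compare |C| = 401877 to 1083493: satisfied.
The claimed |C| lies below the Hamming bound.


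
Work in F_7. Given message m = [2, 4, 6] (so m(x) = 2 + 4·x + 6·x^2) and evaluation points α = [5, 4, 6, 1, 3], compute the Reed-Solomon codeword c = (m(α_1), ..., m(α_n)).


c = [4, 2, 4, 5, 5]

Message polynomial: m(x) = 2 + 4·x + 6·x^2 (mod 7).
For each evaluation point α_i, compute m(α_i) mod 7:
  α_1 = 5: Horner steps 6 → 6 → 4, so m(5) = 4.
  α_2 = 4: Horner steps 6 → 0 → 2, so m(4) = 2.
  α_3 = 6: Horner steps 6 → 5 → 4, so m(6) = 4.
  α_4 = 1: Horner steps 6 → 3 → 5, so m(1) = 5.
  α_5 = 3: Horner steps 6 → 1 → 5, so m(3) = 5.
Codeword c = [4, 2, 4, 5, 5] ∈ F_7^5.


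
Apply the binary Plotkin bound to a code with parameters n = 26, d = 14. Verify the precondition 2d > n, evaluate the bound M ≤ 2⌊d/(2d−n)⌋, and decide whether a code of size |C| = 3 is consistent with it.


Plotkin bound M ≤ 14; given |C| = 3 ≤ bound (satisfied).

Check applicability: 2d = 28, n = 26.
2d − n = 2 > 0, so Plotkin applies.
Compute d/(2d−n) = 14/2 ≈ 7.0000.
⌊d/(2d−n)⌋ = 7.
Plotkin bound: M ≤ 2·7 = 14.
Given |C| = 3, check: satisfied.
This |C| is below the Plotkin bound.


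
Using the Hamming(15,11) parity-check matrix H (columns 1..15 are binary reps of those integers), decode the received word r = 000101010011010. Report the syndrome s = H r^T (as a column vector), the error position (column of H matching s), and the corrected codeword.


s = (0, 0, 1, 1)^T, error position = 3, corrected codeword c = 001101010011010

Compute s = H r^T mod 2 one row at a time:
  s_1 = 1 + 0 + 0 + 1 + 1 + 0 + 1 + 0 = 4 ≡ 0 (mod 2).
  s_2 = 1 + 0 + 1 + 0 + 1 + 0 + 1 + 0 = 4 ≡ 0 (mod 2).
  s_3 = 0 + 0 + 1 + 0 + 0 + 1 + 1 + 0 = 3 ≡ 1 (mod 2).
  s_4 = 0 + 0 + 0 + 0 + 0 + 1 + 0 + 0 = 1 ≡ 1 (mod 2).
s = (0, 0, 1, 1)^T — this equals column 3 of H (binary 0011), so error is at position 3.
Correct: flip bit 3 of r = 000101010011010 to get c = 001101010011010.


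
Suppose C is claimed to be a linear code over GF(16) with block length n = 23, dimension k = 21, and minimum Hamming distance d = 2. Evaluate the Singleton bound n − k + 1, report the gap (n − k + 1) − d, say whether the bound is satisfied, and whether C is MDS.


Singleton RHS = n − k + 1 = 3, slack = 1, bound satisfied, not MDS.

Singleton bound: d ≤ n − k + 1.
Here n = 23, k = 21, so n − k + 1 = 3.
Given d = 2, check d ≤ 3: YES.
Slack = (n − k + 1) − d = 1.
The code is NOT MDS (slack = 1 > 0).
Description: the claimed parameters are [23, 21, 2]_16; such a code would be non-MDS.


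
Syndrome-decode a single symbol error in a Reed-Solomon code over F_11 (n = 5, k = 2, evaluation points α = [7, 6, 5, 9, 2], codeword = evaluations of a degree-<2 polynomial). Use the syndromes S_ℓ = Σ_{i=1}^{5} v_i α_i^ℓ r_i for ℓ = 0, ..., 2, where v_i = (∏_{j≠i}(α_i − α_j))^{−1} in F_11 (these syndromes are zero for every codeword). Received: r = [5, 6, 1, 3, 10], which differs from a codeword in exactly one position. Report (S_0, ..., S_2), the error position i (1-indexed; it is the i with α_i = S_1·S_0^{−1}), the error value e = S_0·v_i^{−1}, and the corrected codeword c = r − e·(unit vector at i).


S = (3, 4, 9), error at position 3, error magnitude e = 5, c = [5, 6, 7, 3, 10].

Step 1: column multipliers v_i = (∏_{j≠i}(α_i − α_j))^{−1} mod 11.
  i = 1 (α = 7): (7−6)(7−5)(7−9)(7−2) = 1·2·(−2)·5 = −20 ≡ 2, so v_1 = 2^{−1} = 6 (mod 11).
  i = 2 (α = 6): (6−7)(6−5)(6−9)(6−2) = (−1)·1·(−3)·4 = 12 ≡ 1, so v_2 = 1^{−1} = 1 (mod 11).
  i = 3 (α = 5): (5−7)(5−6)(5−9)(5−2) = (−2)·(−1)·(−4)·3 = −24 ≡ 9, so v_3 = 9^{−1} = 5 (mod 11).
  i = 4 (α = 9): (9−7)(9−6)(9−5)(9−2) = 2·3·4·7 = 168 ≡ 3, so v_4 = 3^{−1} = 4 (mod 11).
  i = 5 (α = 2): (2−7)(2−6)(2−5)(2−9) = (−5)·(−4)·(−3)·(−7) = 420 ≡ 2, so v_5 = 2^{−1} = 6 (mod 11).
  v = [6, 1, 5, 4, 6].
Step 2: syndromes of r = [5, 6, 1, 3, 10] (all sums mod 11).
  S_0 = Σ v_i r_i = 6·5 + 1·6 + 5·1 + 4·3 + 6·10 = 113 ≡ 3.
  S_1 = Σ v_i α_i r_i = 6·7·5 + 1·6·6 + 5·5·1 + 4·9·3 + 6·2·10 = 499 ≡ 4.
  α_i^2 mod 11 = [5, 3, 3, 4, 4].
  S_2 = Σ v_i α_i^2 r_i = 6·5·5 + 1·3·6 + 5·3·1 + 4·4·3 + 6·4·10 = 471 ≡ 9.
  S = (3, 4, 9) ≠ 0, so r is not a codeword (an error is present).
Step 3: locate the error. For a single error e at position i, S_ℓ = v_i·e·α_i^ℓ, so α_err = S_1/S_0.
  S_0^{−1} = 3^{−1} = 4 (mod 11), so α_err = 4·4 = 16 ≡ 5 = α_3. Error position i = 3.
  Consistency check: S_2/S_1 = 9·3 = 27 ≡ 5 = α_err ✓ (single-error assumption holds).
Step 4: error magnitude e = S_0/v_3 = S_0·∏_{j≠3}(α_3 − α_j) = 3·9 = 27 ≡ 5 (mod 11).
Step 5: correct position 3: c_3 = r_3 − e = 1 − 5 ≡ 7 (mod 11). Hence c = [5, 6, 7, 3, 10].
  Check: interpolating c through the α_i gives m(x) = 1 + 10·x (degree < 2) with m(α_i) = c_i for every i, so c is indeed a codeword.


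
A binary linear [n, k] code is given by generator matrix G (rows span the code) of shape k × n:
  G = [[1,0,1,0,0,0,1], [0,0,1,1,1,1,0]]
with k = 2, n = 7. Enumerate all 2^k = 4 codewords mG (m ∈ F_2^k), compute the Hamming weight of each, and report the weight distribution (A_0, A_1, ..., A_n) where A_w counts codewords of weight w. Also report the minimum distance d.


Weight distribution: A_0 = 1, A_3 = 1, A_4 = 1, A_5 = 1. Minimum distance d = 3.

Enumerate all 2^2 = 4 messages m ∈ F_2^2.
For each, compute codeword c = mG in F_2^7, then tally its weight.
  m = 00 → c = 0000000, weight = 0.
  m = 10 → c = 1010001, weight = 3.
  m = 01 → c = 0011110, weight = 4.
  m = 11 → c = 1001111, weight = 5.
Tally weights:
  weight 0: 1 codewords.
  weight 3: 1 codewords.
  weight 4: 1 codewords.
  weight 5: 1 codewords.
Minimum distance d = smallest w > 0 with A_w > 0 = 3.
Sanity: Σ A_w = 4 = 2^2 = 4 ✓.


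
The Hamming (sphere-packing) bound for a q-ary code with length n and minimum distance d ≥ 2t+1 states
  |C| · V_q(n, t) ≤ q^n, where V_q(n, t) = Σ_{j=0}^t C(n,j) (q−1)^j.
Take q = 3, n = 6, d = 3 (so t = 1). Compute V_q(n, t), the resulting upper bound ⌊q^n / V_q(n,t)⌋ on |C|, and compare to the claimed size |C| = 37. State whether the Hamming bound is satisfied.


V_q(n, t) = 13, q^n = 729, Hamming bound = 56, |C| = 37 ≤ bound (satisfied).

Step 1: Compute V_q(n, t) = Σ_{j=0}^1 C(n, j) (q−1)^j.
  j = 0: C(6,0)·(2)^0 = 1·1 = 1.
  j = 1: C(6,1)·(2)^1 = 6·2 = 12.
  V_q(n, t) = 1 + 12 = 13.
Step 2: q^n = 3^6 = 729.
Step 3: Hamming bound ⌊q^n / V_q(n,t)⌋ = ⌊729/13⌋ = 56.
Step 4: Compare |C| = 37 to 56: satisfied.
The claimed |C| lies below the Hamming bound.


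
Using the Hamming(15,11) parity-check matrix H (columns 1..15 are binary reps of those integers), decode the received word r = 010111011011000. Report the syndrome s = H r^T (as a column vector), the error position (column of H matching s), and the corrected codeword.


s = (0, 0, 1, 1)^T, error position = 3, corrected codeword c = 011111011011000

Compute s = H r^T mod 2 one row at a time:
  s_1 = 1 + 1 + 0 + 1 + 1 + 0 + 0 + 0 = 4 ≡ 0 (mod 2).
  s_2 = 1 + 1 + 1 + 0 + 1 + 0 + 0 + 0 = 4 ≡ 0 (mod 2).
  s_3 = 1 + 0 + 1 + 0 + 0 + 1 + 0 + 0 = 3 ≡ 1 (mod 2).
  s_4 = 0 + 0 + 1 + 0 + 1 + 1 + 0 + 0 = 3 ≡ 1 (mod 2).
s = (0, 0, 1, 1)^T — this equals column 3 of H (binary 0011), so error is at position 3.
Correct: flip bit 3 of r = 010111011011000 to get c = 011111011011000.


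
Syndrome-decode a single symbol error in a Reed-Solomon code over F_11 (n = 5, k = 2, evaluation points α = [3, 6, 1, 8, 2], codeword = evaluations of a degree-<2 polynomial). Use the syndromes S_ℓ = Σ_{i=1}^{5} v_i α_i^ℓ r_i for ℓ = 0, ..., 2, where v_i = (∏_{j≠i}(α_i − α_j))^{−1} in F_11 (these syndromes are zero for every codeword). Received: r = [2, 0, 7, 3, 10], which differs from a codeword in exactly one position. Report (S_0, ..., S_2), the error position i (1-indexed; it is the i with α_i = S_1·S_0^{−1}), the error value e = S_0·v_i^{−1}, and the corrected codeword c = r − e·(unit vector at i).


S = (4, 10, 3), error at position 4, error magnitude e = 8, c = [2, 0, 7, 6, 10].

Step 1: column multipliers v_i = (∏_{j≠i}(α_i − α_j))^{−1} mod 11.
  i = 1 (α = 3): (3−6)(3−1)(3−8)(3−2) = (−3)·2·(−5)·1 = 30 ≡ 8, so v_1 = 8^{−1} = 7 (mod 11).
  i = 2 (α = 6): (6−3)(6−1)(6−8)(6−2) = 3·5·(−2)·4 = −120 ≡ 1, so v_2 = 1^{−1} = 1 (mod 11).
  i = 3 (α = 1): (1−3)(1−6)(1−8)(1−2) = (−2)·(−5)·(−7)·(−1) = 70 ≡ 4, so v_3 = 4^{−1} = 3 (mod 11).
  i = 4 (α = 8): (8−3)(8−6)(8−1)(8−2) = 5·2·7·6 = 420 ≡ 2, so v_4 = 2^{−1} = 6 (mod 11).
  i = 5 (α = 2): (2−3)(2−6)(2−1)(2−8) = (−1)·(−4)·1·(−6) = −24 ≡ 9, so v_5 = 9^{−1} = 5 (mod 11).
  v = [7, 1, 3, 6, 5].
Step 2: syndromes of r = [2, 0, 7, 3, 10] (all sums mod 11).
  S_0 = Σ v_i r_i = 7·2 + 1·0 + 3·7 + 6·3 + 5·10 = 103 ≡ 4.
  S_1 = Σ v_i α_i r_i = 7·3·2 + 1·6·0 + 3·1·7 + 6·8·3 + 5·2·10 = 307 ≡ 10.
  α_i^2 mod 11 = [9, 3, 1, 9, 4].
  S_2 = Σ v_i α_i^2 r_i = 7·9·2 + 1·3·0 + 3·1·7 + 6·9·3 + 5·4·10 = 509 ≡ 3.
  S = (4, 10, 3) ≠ 0, so r is not a codeword (an error is present).
Step 3: locate the error. For a single error e at position i, S_ℓ = v_i·e·α_i^ℓ, so α_err = S_1/S_0.
  S_0^{−1} = 4^{−1} = 3 (mod 11), so α_err = 10·3 = 30 ≡ 8 = α_4. Error position i = 4.
  Consistency check: S_2/S_1 = 3·10 = 30 ≡ 8 = α_err ✓ (single-error assumption holds).
Step 4: error magnitude e = S_0/v_4 = S_0·∏_{j≠4}(α_4 − α_j) = 4·2 = 8 ≡ 8 (mod 11).
Step 5: correct position 4: c_4 = r_4 − e = 3 − 8 ≡ 6 (mod 11). Hence c = [2, 0, 7, 6, 10].
  Check: interpolating c through the α_i gives m(x) = 4 + 3·x (degree < 2) with m(α_i) = c_i for every i, so c is indeed a codeword.


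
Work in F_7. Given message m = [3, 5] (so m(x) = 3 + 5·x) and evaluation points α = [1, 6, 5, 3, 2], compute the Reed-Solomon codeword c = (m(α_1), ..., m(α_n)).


c = [1, 5, 0, 4, 6]

Message polynomial: m(x) = 3 + 5·x (mod 7).
For each evaluation point α_i, compute m(α_i) mod 7:
  α_1 = 1: Horner steps 5 → 1, so m(1) = 1.
  α_2 = 6: Horner steps 5 → 5, so m(6) = 5.
  α_3 = 5: Horner steps 5 → 0, so m(5) = 0.
  α_4 = 3: Horner steps 5 → 4, so m(3) = 4.
  α_5 = 2: Horner steps 5 → 6, so m(2) = 6.
Codeword c = [1, 5, 0, 4, 6] ∈ F_7^5.


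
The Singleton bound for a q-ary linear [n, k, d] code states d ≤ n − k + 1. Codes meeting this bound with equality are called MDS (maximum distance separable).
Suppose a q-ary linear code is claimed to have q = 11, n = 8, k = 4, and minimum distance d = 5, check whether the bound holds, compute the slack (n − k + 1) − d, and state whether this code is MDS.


Singleton RHS = n − k + 1 = 5, slack = 0, bound satisfied, MDS.

Singleton bound: d ≤ n − k + 1.
Here n = 8, k = 4, so n − k + 1 = 5.
Given d = 5, check d ≤ 5: YES.
Slack = (n − k + 1) − d = 0.
The code is MDS (slack = 0).
Description: the claimed parameters are [8, 4, 5]_11; such a code would be MDS (meets Singleton bound).


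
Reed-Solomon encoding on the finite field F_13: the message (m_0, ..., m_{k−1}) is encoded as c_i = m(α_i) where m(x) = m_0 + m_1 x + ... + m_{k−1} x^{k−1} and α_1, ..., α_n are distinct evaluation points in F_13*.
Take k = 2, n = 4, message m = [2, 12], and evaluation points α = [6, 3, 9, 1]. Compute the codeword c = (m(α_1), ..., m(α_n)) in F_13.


c = [9, 12, 6, 1]

Message polynomial: m(x) = 2 + 12·x (mod 13).
For each evaluation point α_i, compute m(α_i) mod 13:
  α_1 = 6: Horner steps 12 → 9, so m(6) = 9.
  α_2 = 3: Horner steps 12 → 12, so m(3) = 12.
  α_3 = 9: Horner steps 12 → 6, so m(9) = 6.
  α_4 = 1: Horner steps 12 → 1, so m(1) = 1.
Codeword c = [9, 12, 6, 1] ∈ F_13^4.


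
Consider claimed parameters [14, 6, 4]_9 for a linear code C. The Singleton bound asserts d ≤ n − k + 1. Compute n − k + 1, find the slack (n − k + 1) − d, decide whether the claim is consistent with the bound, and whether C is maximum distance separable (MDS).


Singleton RHS = n − k + 1 = 9, slack = 5, bound satisfied, not MDS.

Singleton bound: d ≤ n − k + 1.
Here n = 14, k = 6, so n − k + 1 = 9.
Given d = 4, check d ≤ 9: YES.
Slack = (n − k + 1) − d = 5.
The code is NOT MDS (slack = 5 > 0).
Description: the claimed parameters are [14, 6, 4]_9; such a code would be non-MDS.


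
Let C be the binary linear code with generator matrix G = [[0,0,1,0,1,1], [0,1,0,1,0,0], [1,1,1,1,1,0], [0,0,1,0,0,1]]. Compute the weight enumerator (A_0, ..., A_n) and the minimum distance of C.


Weight distribution: A_0 = 1, A_1 = 1, A_2 = 4, A_3 = 4, A_4 = 3, A_5 = 3. Minimum distance d = 1.

Enumerate all 2^4 = 16 messages m ∈ F_2^4.
For each, compute codeword c = mG in F_2^6, then tally its weight.
  m = 0000 → c = 000000, weight = 0.
  m = 1000 → c = 001011, weight = 3.
  m = 0100 → c = 010100, weight = 2.
  m = 1100 → c = 011111, weight = 5.
  m = 0010 → c = 111110, weight = 5.
  m = 1010 → c = 110101, weight = 4.
  m = 0110 → c = 101010, weight = 3.
  m = 1110 → c = 100001, weight = 2.
  m = 0001 → c = 001001, weight = 2.
  m = 1001 → c = 000010, weight = 1.
  m = 0101 → c = 011101, weight = 4.
  m = 1101 → c = 010110, weight = 3.
  m = 0011 → c = 110111, weight = 5.
  m = 1011 → c = 111100, weight = 4.
  m = 0111 → c = 100011, weight = 3.
  m = 1111 → c = 101000, weight = 2.
Tally weights:
  weight 0: 1 codewords.
  weight 1: 1 codewords.
  weight 2: 4 codewords.
  weight 3: 4 codewords.
  weight 4: 3 codewords.
  weight 5: 3 codewords.
Minimum distance d = smallest w > 0 with A_w > 0 = 1.
Sanity: Σ A_w = 16 = 2^4 = 16 ✓.


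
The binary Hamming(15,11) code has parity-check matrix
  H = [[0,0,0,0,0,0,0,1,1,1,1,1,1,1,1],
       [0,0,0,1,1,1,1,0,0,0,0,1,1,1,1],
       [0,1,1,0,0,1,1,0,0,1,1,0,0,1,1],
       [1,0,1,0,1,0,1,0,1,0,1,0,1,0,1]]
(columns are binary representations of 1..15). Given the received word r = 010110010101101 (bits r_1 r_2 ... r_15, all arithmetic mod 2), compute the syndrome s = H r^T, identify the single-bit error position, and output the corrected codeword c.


s = (1, 1, 1, 1)^T, error position = 15, corrected codeword c = 010110010101100

Compute s = H r^T mod 2 one row at a time:
  s_1 = 1 + 0 + 1 + 0 + 1 + 1 + 0 + 1 = 5 ≡ 1 (mod 2).
  s_2 = 1 + 1 + 0 + 0 + 1 + 1 + 0 + 1 = 5 ≡ 1 (mod 2).
  s_3 = 1 + 0 + 0 + 0 + 1 + 0 + 0 + 1 = 3 ≡ 1 (mod 2).
  s_4 = 0 + 0 + 1 + 0 + 0 + 0 + 1 + 1 = 3 ≡ 1 (mod 2).
s = (1, 1, 1, 1)^T — this equals column 15 of H (binary 1111), so error is at position 15.
Correct: flip bit 15 of r = 010110010101101 to get c = 010110010101100.


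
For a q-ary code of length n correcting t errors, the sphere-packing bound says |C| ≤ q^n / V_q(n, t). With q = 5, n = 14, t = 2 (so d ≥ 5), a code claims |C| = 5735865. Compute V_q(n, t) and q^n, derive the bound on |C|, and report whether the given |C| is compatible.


V_q(n, t) = 1513, q^n = 6103515625, Hamming bound = 4034048, |C| = 5735865 > bound (violated).

Step 1: Compute V_q(n, t) = Σ_{j=0}^2 C(n, j) (q−1)^j.
  j = 0: C(14,0)·(4)^0 = 1·1 = 1.
  j = 1: C(14,1)·(4)^1 = 14·4 = 56.
  j = 2: C(14,2)·(4)^2 = 91·16 = 1456.
  V_q(n, t) = 1 + 56 + 1456 = 1513.
Step 2: q^n = 5^14 = 6103515625.
Step 3: Hamming bound ⌊q^n / V_q(n,t)⌋ = ⌊6103515625/1513⌋ = 4034048.
Step 4: Compare |C| = 5735865 to 4034048: violated.
The claimed |C| lies above the Hamming bound, so no 5-ary code of length 14 with d ≥ 5 can have 5735865 codewords.


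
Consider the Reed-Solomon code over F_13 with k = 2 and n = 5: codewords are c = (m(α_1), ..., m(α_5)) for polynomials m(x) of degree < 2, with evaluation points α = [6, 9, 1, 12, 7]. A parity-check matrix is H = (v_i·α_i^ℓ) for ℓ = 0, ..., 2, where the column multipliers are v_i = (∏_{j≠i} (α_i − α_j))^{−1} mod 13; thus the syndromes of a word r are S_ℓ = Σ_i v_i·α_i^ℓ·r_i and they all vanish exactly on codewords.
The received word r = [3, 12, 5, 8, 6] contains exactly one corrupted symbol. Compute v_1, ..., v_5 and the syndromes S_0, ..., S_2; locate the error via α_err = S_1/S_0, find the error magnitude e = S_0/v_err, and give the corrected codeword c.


S = (4, 4, 4), error at position 3, error magnitude e = 4, c = [3, 12, 1, 8, 6].

Step 1: column multipliers v_i = (∏_{j≠i}(α_i − α_j))^{−1} mod 13.
  i = 1 (α = 6): (6−9)(6−1)(6−12)(6−7) = (−3)·5·(−6)·(−1) = −90 ≡ 1, so v_1 = 1^{−1} = 1 (mod 13).
  i = 2 (α = 9): (9−6)(9−1)(9−12)(9−7) = 3·8·(−3)·2 = −144 ≡ 12, so v_2 = 12^{−1} = 12 (mod 13).
  i = 3 (α = 1): (1−6)(1−9)(1−12)(1−7) = (−5)·(−8)·(−11)·(−6) = 2640 ≡ 1, so v_3 = 1^{−1} = 1 (mod 13).
  i = 4 (α = 12): (12−6)(12−9)(12−1)(12−7) = 6·3·11·5 = 990 ≡ 2, so v_4 = 2^{−1} = 7 (mod 13).
  i = 5 (α = 7): (7−6)(7−9)(7−1)(7−12) = 1·(−2)·6·(−5) = 60 ≡ 8, so v_5 = 8^{−1} = 5 (mod 13).
  v = [1, 12, 1, 7, 5].
Step 2: syndromes of r = [3, 12, 5, 8, 6] (all sums mod 13).
  S_0 = Σ v_i r_i = 1·3 + 12·12 + 1·5 + 7·8 + 5·6 = 238 ≡ 4.
  S_1 = Σ v_i α_i r_i = 1·6·3 + 12·9·12 + 1·1·5 + 7·12·8 + 5·7·6 = 2201 ≡ 4.
  α_i^2 mod 13 = [10, 3, 1, 1, 10].
  S_2 = Σ v_i α_i^2 r_i = 1·10·3 + 12·3·12 + 1·1·5 + 7·1·8 + 5·10·6 = 823 ≡ 4.
  S = (4, 4, 4) ≠ 0, so r is not a codeword (an error is present).
Step 3: locate the error. For a single error e at position i, S_ℓ = v_i·e·α_i^ℓ, so α_err = S_1/S_0.
  S_0^{−1} = 4^{−1} = 10 (mod 13), so α_err = 4·10 = 40 ≡ 1 = α_3. Error position i = 3.
  Consistency check: S_2/S_1 = 4·10 = 40 ≡ 1 = α_err ✓ (single-error assumption holds).
Step 4: error magnitude e = S_0/v_3 = S_0·∏_{j≠3}(α_3 − α_j) = 4·1 = 4 ≡ 4 (mod 13).
Step 5: correct position 3: c_3 = r_3 − e = 5 − 4 ≡ 1 (mod 13). Hence c = [3, 12, 1, 8, 6].
  Check: interpolating c through the α_i gives m(x) = 11 + 3·x (degree < 2) with m(α_i) = c_i for every i, so c is indeed a codeword.


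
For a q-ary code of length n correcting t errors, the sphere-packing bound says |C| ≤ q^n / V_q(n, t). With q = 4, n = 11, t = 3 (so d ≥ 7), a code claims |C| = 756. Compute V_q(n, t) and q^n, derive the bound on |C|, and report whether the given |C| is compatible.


V_q(n, t) = 4984, q^n = 4194304, Hamming bound = 841, |C| = 756 ≤ bound (satisfied).

Step 1: Compute V_q(n, t) = Σ_{j=0}^3 C(n, j) (q−1)^j.
  j = 0: C(11,0)·(3)^0 = 1·1 = 1.
  j = 1: C(11,1)·(3)^1 = 11·3 = 33.
  j = 2: C(11,2)·(3)^2 = 55·9 = 495.
  j = 3: C(11,3)·(3)^3 = 165·27 = 4455.
  V_q(n, t) = 1 + 33 + 495 + 4455 = 4984.
Step 2: q^n = 4^11 = 4194304.
Step 3: Hamming bound ⌊q^n / V_q(n,t)⌋ = ⌊4194304/4984⌋ = 841.
Step 4: Compare |C| = 756 to 841: satisfied.
The claimed |C| lies below the Hamming bound.


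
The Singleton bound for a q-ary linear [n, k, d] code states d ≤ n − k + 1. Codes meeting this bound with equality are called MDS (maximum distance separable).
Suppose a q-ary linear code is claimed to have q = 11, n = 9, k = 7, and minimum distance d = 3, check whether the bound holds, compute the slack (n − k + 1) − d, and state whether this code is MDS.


Singleton RHS = n − k + 1 = 3, slack = 0, bound satisfied, MDS.

Singleton bound: d ≤ n − k + 1.
Here n = 9, k = 7, so n − k + 1 = 3.
Given d = 3, check d ≤ 3: YES.
Slack = (n − k + 1) − d = 0.
The code is MDS (slack = 0).
Description: the claimed parameters are [9, 7, 3]_11; such a code would be MDS (meets Singleton bound).


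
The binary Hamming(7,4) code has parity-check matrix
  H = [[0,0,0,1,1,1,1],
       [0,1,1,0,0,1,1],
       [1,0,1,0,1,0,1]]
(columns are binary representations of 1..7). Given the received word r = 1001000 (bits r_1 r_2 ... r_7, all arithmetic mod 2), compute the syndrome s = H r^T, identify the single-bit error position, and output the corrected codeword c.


s = (1, 0, 1)^T, error position = 5, corrected codeword c = 1001100

Compute s = H r^T mod 2 one row at a time:
  s_1 = 1 + 0 + 0 + 0 = 1 ≡ 1 (mod 2).
  s_2 = 0 + 0 + 0 + 0 = 0 ≡ 0 (mod 2).
  s_3 = 1 + 0 + 0 + 0 = 1 ≡ 1 (mod 2).
s = (1, 0, 1)^T — this equals column 5 of H (binary 101), so error is at position 5.
Correct: flip bit 5 of r = 1001000 to get c = 1001100.


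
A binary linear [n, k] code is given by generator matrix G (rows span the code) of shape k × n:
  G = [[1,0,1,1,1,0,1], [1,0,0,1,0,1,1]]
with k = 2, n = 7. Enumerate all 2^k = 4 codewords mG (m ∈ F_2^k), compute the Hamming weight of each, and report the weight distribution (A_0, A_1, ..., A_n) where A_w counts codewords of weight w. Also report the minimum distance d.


Weight distribution: A_0 = 1, A_3 = 1, A_4 = 1, A_5 = 1. Minimum distance d = 3.

Enumerate all 2^2 = 4 messages m ∈ F_2^2.
For each, compute codeword c = mG in F_2^7, then tally its weight.
  m = 00 → c = 0000000, weight = 0.
  m = 10 → c = 1011101, weight = 5.
  m = 01 → c = 1001011, weight = 4.
  m = 11 → c = 0010110, weight = 3.
Tally weights:
  weight 0: 1 codewords.
  weight 3: 1 codewords.
  weight 4: 1 codewords.
  weight 5: 1 codewords.
Minimum distance d = smallest w > 0 with A_w > 0 = 3.
Sanity: Σ A_w = 4 = 2^2 = 4 ✓.


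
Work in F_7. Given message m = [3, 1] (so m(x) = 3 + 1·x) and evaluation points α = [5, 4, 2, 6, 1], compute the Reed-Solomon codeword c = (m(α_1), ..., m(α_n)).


c = [1, 0, 5, 2, 4]

Message polynomial: m(x) = 3 + 1·x (mod 7).
For each evaluation point α_i, compute m(α_i) mod 7:
  α_1 = 5: Horner steps 1 → 1, so m(5) = 1.
  α_2 = 4: Horner steps 1 → 0, so m(4) = 0.
  α_3 = 2: Horner steps 1 → 5, so m(2) = 5.
  α_4 = 6: Horner steps 1 → 2, so m(6) = 2.
  α_5 = 1: Horner steps 1 → 4, so m(1) = 4.
Codeword c = [1, 0, 5, 2, 4] ∈ F_7^5.


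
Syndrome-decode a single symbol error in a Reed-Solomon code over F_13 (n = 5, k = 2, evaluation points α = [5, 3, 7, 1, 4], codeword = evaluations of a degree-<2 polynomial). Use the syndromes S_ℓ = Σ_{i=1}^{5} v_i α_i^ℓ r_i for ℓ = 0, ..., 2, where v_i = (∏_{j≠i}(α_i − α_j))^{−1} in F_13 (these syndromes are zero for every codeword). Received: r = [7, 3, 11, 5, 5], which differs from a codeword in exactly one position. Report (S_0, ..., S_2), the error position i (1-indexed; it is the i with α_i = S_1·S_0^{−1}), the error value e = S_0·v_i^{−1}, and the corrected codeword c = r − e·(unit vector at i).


S = (6, 6, 6), error at position 4, error magnitude e = 6, c = [7, 3, 11, 12, 5].

Step 1: column multipliers v_i = (∏_{j≠i}(α_i − α_j))^{−1} mod 13.
  i = 1 (α = 5): (5−3)(5−7)(5−1)(5−4) = 2·(−2)·4·1 = −16 ≡ 10, so v_1 = 10^{−1} = 4 (mod 13).
  i = 2 (α = 3): (3−5)(3−7)(3−1)(3−4) = (−2)·(−4)·2·(−1) = −16 ≡ 10, so v_2 = 10^{−1} = 4 (mod 13).
  i = 3 (α = 7): (7−5)(7−3)(7−1)(7−4) = 2·4·6·3 = 144 ≡ 1, so v_3 = 1^{−1} = 1 (mod 13).
  i = 4 (α = 1): (1−5)(1−3)(1−7)(1−4) = (−4)·(−2)·(−6)·(−3) = 144 ≡ 1, so v_4 = 1^{−1} = 1 (mod 13).
  i = 5 (α = 4): (4−5)(4−3)(4−7)(4−1) = (−1)·1·(−3)·3 = 9 ≡ 9, so v_5 = 9^{−1} = 3 (mod 13).
  v = [4, 4, 1, 1, 3].
Step 2: syndromes of r = [7, 3, 11, 5, 5] (all sums mod 13).
  S_0 = Σ v_i r_i = 4·7 + 4·3 + 1·11 + 1·5 + 3·5 = 71 ≡ 6.
  S_1 = Σ v_i α_i r_i = 4·5·7 + 4·3·3 + 1·7·11 + 1·1·5 + 3·4·5 = 318 ≡ 6.
  α_i^2 mod 13 = [12, 9, 10, 1, 3].
  S_2 = Σ v_i α_i^2 r_i = 4·12·7 + 4·9·3 + 1·10·11 + 1·1·5 + 3·3·5 = 604 ≡ 6.
  S = (6, 6, 6) ≠ 0, so r is not a codeword (an error is present).
Step 3: locate the error. For a single error e at position i, S_ℓ = v_i·e·α_i^ℓ, so α_err = S_1/S_0.
  S_0^{−1} = 6^{−1} = 11 (mod 13), so α_err = 6·11 = 66 ≡ 1 = α_4. Error position i = 4.
  Consistency check: S_2/S_1 = 6·11 = 66 ≡ 1 = α_err ✓ (single-error assumption holds).
Step 4: error magnitude e = S_0/v_4 = S_0·∏_{j≠4}(α_4 − α_j) = 6·1 = 6 ≡ 6 (mod 13).
Step 5: correct position 4: c_4 = r_4 − e = 5 − 6 ≡ 12 (mod 13). Hence c = [7, 3, 11, 12, 5].
  Check: interpolating c through the α_i gives m(x) = 10 + 2·x (degree < 2) with m(α_i) = c_i for every i, so c is indeed a codeword.


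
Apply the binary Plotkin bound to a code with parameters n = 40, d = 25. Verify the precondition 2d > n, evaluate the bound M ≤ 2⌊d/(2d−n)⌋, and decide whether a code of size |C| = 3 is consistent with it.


Plotkin bound M ≤ 4; given |C| = 3 ≤ bound (satisfied).

Check applicability: 2d = 50, n = 40.
2d − n = 10 > 0, so Plotkin applies.
Compute d/(2d−n) = 25/10 ≈ 2.5000.
⌊d/(2d−n)⌋ = 2.
Plotkin bound: M ≤ 2·2 = 4.
Given |C| = 3, check: satisfied.
This |C| is below the Plotkin bound.


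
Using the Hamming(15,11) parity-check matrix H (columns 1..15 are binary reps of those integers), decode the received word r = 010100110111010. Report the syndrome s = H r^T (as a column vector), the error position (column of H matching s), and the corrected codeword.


s = (1, 0, 1, 0)^T, error position = 10, corrected codeword c = 010100110011010

Compute s = H r^T mod 2 one row at a time:
  s_1 = 1 + 0 + 1 + 1 + 1 + 0 + 1 + 0 = 5 ≡ 1 (mod 2).
  s_2 = 1 + 0 + 0 + 1 + 1 + 0 + 1 + 0 = 4 ≡ 0 (mod 2).
  s_3 = 1 + 0 + 0 + 1 + 1 + 1 + 1 + 0 = 5 ≡ 1 (mod 2).
  s_4 = 0 + 0 + 0 + 1 + 0 + 1 + 0 + 0 = 2 ≡ 0 (mod 2).
s = (1, 0, 1, 0)^T — this equals column 10 of H (binary 1010), so error is at position 10.
Correct: flip bit 10 of r = 010100110111010 to get c = 010100110011010.


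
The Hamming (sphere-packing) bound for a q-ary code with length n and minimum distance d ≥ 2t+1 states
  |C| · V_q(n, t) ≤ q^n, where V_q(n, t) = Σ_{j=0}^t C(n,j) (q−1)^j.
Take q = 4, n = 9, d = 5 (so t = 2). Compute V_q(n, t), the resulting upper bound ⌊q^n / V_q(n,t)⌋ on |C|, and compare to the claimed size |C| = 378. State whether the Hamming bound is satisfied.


V_q(n, t) = 352, q^n = 262144, Hamming bound = 744, |C| = 378 ≤ bound (satisfied).

Step 1: Compute V_q(n, t) = Σ_{j=0}^2 C(n, j) (q−1)^j.
  j = 0: C(9,0)·(3)^0 = 1·1 = 1.
  j = 1: C(9,1)·(3)^1 = 9·3 = 27.
  j = 2: C(9,2)·(3)^2 = 36·9 = 324.
  V_q(n, t) = 1 + 27 + 324 = 352.
Step 2: q^n = 4^9 = 262144.
Step 3: Hamming bound ⌊q^n / V_q(n,t)⌋ = ⌊262144/352⌋ = 744.
Step 4: Compare |C| = 378 to 744: satisfied.
The claimed |C| lies below the Hamming bound.


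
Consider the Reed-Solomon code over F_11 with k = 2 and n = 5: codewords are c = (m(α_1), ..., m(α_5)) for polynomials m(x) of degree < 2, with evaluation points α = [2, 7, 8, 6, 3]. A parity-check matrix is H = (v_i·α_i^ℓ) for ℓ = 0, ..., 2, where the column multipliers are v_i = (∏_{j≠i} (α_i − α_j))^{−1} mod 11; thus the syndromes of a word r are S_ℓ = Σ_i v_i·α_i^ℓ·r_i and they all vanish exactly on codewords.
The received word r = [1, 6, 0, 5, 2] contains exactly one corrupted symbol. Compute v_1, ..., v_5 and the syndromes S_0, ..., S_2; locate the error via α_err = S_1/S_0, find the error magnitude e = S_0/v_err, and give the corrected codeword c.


S = (3, 2, 5), error at position 3, error magnitude e = 4, c = [1, 6, 7, 5, 2].

Step 1: column multipliers v_i = (∏_{j≠i}(α_i − α_j))^{−1} mod 11.
  i = 1 (α = 2): (2−7)(2−8)(2−6)(2−3) = (−5)·(−6)·(−4)·(−1) = 120 ≡ 10, so v_1 = 10^{−1} = 10 (mod 11).
  i = 2 (α = 7): (7−2)(7−8)(7−6)(7−3) = 5·(−1)·1·4 = −20 ≡ 2, so v_2 = 2^{−1} = 6 (mod 11).
  i = 3 (α = 8): (8−2)(8−7)(8−6)(8−3) = 6·1·2·5 = 60 ≡ 5, so v_3 = 5^{−1} = 9 (mod 11).
  i = 4 (α = 6): (6−2)(6−7)(6−8)(6−3) = 4·(−1)·(−2)·3 = 24 ≡ 2, so v_4 = 2^{−1} = 6 (mod 11).
  i = 5 (α = 3): (3−2)(3−7)(3−8)(3−6) = 1·(−4)·(−5)·(−3) = −60 ≡ 6, so v_5 = 6^{−1} = 2 (mod 11).
  v = [10, 6, 9, 6, 2].
Step 2: syndromes of r = [1, 6, 0, 5, 2] (all sums mod 11).
  S_0 = Σ v_i r_i = 10·1 + 6·6 + 9·0 + 6·5 + 2·2 = 80 ≡ 3.
  S_1 = Σ v_i α_i r_i = 10·2·1 + 6·7·6 + 9·8·0 + 6·6·5 + 2·3·2 = 464 ≡ 2.
  α_i^2 mod 11 = [4, 5, 9, 3, 9].
  S_2 = Σ v_i α_i^2 r_i = 10·4·1 + 6·5·6 + 9·9·0 + 6·3·5 + 2·9·2 = 346 ≡ 5.
  S = (3, 2, 5) ≠ 0, so r is not a codeword (an error is present).
Step 3: locate the error. For a single error e at position i, S_ℓ = v_i·e·α_i^ℓ, so α_err = S_1/S_0.
  S_0^{−1} = 3^{−1} = 4 (mod 11), so α_err = 2·4 = 8 ≡ 8 = α_3. Error position i = 3.
  Consistency check: S_2/S_1 = 5·6 = 30 ≡ 8 = α_err ✓ (single-error assumption holds).
Step 4: error magnitude e = S_0/v_3 = S_0·∏_{j≠3}(α_3 − α_j) = 3·5 = 15 ≡ 4 (mod 11).
Step 5: correct position 3: c_3 = r_3 − e = 0 − 4 ≡ 7 (mod 11). Hence c = [1, 6, 7, 5, 2].
  Check: interpolating c through the α_i gives m(x) = 10 + 1·x (degree < 2) with m(α_i) = c_i for every i, so c is indeed a codeword.


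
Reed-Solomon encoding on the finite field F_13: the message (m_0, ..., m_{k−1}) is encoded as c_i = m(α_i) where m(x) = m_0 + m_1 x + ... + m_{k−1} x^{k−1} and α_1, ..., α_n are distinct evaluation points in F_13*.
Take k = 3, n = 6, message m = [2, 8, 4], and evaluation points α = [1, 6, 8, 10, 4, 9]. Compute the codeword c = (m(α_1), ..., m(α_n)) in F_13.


c = [1, 12, 10, 1, 7, 8]

Message polynomial: m(x) = 2 + 8·x + 4·x^2 (mod 13).
For each evaluation point α_i, compute m(α_i) mod 13:
  α_1 = 1: Horner steps 4 → 12 → 1, so m(1) = 1.
  α_2 = 6: Horner steps 4 → 6 → 12, so m(6) = 12.
  α_3 = 8: Horner steps 4 → 1 → 10, so m(8) = 10.
  α_4 = 10: Horner steps 4 → 9 → 1, so m(10) = 1.
  α_5 = 4: Horner steps 4 → 11 → 7, so m(4) = 7.
  α_6 = 9: Horner steps 4 → 5 → 8, so m(9) = 8.
Codeword c = [1, 12, 10, 1, 7, 8] ∈ F_13^6.


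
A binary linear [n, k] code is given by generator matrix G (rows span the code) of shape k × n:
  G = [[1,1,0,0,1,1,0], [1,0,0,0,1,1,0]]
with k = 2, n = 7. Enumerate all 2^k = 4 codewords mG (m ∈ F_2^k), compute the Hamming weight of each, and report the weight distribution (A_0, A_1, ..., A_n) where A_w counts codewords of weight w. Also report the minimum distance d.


Weight distribution: A_0 = 1, A_1 = 1, A_3 = 1, A_4 = 1. Minimum distance d = 1.

Enumerate all 2^2 = 4 messages m ∈ F_2^2.
For each, compute codeword c = mG in F_2^7, then tally its weight.
  m = 00 → c = 0000000, weight = 0.
  m = 10 → c = 1100110, weight = 4.
  m = 01 → c = 1000110, weight = 3.
  m = 11 → c = 0100000, weight = 1.
Tally weights:
  weight 0: 1 codewords.
  weight 1: 1 codewords.
  weight 3: 1 codewords.
  weight 4: 1 codewords.
Minimum distance d = smallest w > 0 with A_w > 0 = 1.
Sanity: Σ A_w = 4 = 2^2 = 4 ✓.


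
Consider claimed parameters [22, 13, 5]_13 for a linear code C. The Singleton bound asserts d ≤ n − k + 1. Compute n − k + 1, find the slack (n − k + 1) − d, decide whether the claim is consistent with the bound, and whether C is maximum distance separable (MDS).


Singleton RHS = n − k + 1 = 10, slack = 5, bound satisfied, not MDS.

Singleton bound: d ≤ n − k + 1.
Here n = 22, k = 13, so n − k + 1 = 10.
Given d = 5, check d ≤ 10: YES.
Slack = (n − k + 1) − d = 5.
The code is NOT MDS (slack = 5 > 0).
Description: the claimed parameters are [22, 13, 5]_13; such a code would be non-MDS.


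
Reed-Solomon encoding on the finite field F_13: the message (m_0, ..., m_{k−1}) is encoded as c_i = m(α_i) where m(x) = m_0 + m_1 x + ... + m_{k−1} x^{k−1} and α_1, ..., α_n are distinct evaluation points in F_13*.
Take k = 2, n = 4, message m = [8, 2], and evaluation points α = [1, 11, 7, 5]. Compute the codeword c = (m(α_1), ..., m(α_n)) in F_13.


c = [10, 4, 9, 5]

Message polynomial: m(x) = 8 + 2·x (mod 13).
For each evaluation point α_i, compute m(α_i) mod 13:
  α_1 = 1: Horner steps 2 → 10, so m(1) = 10.
  α_2 = 11: Horner steps 2 → 4, so m(11) = 4.
  α_3 = 7: Horner steps 2 → 9, so m(7) = 9.
  α_4 = 5: Horner steps 2 → 5, so m(5) = 5.
Codeword c = [10, 4, 9, 5] ∈ F_13^4.


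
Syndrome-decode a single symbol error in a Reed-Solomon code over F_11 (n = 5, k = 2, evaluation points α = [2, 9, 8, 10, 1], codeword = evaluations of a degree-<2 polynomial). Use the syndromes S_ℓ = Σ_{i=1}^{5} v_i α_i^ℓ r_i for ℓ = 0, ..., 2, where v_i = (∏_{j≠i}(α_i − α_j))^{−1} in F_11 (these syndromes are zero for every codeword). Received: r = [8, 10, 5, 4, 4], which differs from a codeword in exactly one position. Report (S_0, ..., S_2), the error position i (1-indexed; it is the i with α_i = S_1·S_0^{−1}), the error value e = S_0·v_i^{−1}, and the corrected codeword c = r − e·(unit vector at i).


S = (5, 5, 5), error at position 5, error magnitude e = 1, c = [8, 10, 5, 4, 3].

Step 1: column multipliers v_i = (∏_{j≠i}(α_i − α_j))^{−1} mod 11.
  i = 1 (α = 2): (2−9)(2−8)(2−10)(2−1) = (−7)·(−6)·(−8)·1 = −336 ≡ 5, so v_1 = 5^{−1} = 9 (mod 11).
  i = 2 (α = 9): (9−2)(9−8)(9−10)(9−1) = 7·1·(−1)·8 = −56 ≡ 10, so v_2 = 10^{−1} = 10 (mod 11).
  i = 3 (α = 8): (8−2)(8−9)(8−10)(8−1) = 6·(−1)·(−2)·7 = 84 ≡ 7, so v_3 = 7^{−1} = 8 (mod 11).
  i = 4 (α = 10): (10−2)(10−9)(10−8)(10−1) = 8·1·2·9 = 144 ≡ 1, so v_4 = 1^{−1} = 1 (mod 11).
  i = 5 (α = 1): (1−2)(1−9)(1−8)(1−10) = (−1)·(−8)·(−7)·(−9) = 504 ≡ 9, so v_5 = 9^{−1} = 5 (mod 11).
  v = [9, 10, 8, 1, 5].
Step 2: syndromes of r = [8, 10, 5, 4, 4] (all sums mod 11).
  S_0 = Σ v_i r_i = 9·8 + 10·10 + 8·5 + 1·4 + 5·4 = 236 ≡ 5.
  S_1 = Σ v_i α_i r_i = 9·2·8 + 10·9·10 + 8·8·5 + 1·10·4 + 5·1·4 = 1424 ≡ 5.
  α_i^2 mod 11 = [4, 4, 9, 1, 1].
  S_2 = Σ v_i α_i^2 r_i = 9·4·8 + 10·4·10 + 8·9·5 + 1·1·4 + 5·1·4 = 1072 ≡ 5.
  S = (5, 5, 5) ≠ 0, so r is not a codeword (an error is present).
Step 3: locate the error. For a single error e at position i, S_ℓ = v_i·e·α_i^ℓ, so α_err = S_1/S_0.
  S_0^{−1} = 5^{−1} = 9 (mod 11), so α_err = 5·9 = 45 ≡ 1 = α_5. Error position i = 5.
  Consistency check: S_2/S_1 = 5·9 = 45 ≡ 1 = α_err ✓ (single-error assumption holds).
Step 4: error magnitude e = S_0/v_5 = S_0·∏_{j≠5}(α_5 − α_j) = 5·9 = 45 ≡ 1 (mod 11).
Step 5: correct position 5: c_5 = r_5 − e = 4 − 1 ≡ 3 (mod 11). Hence c = [8, 10, 5, 4, 3].
  Check: interpolating c through the α_i gives m(x) = 9 + 5·x (degree < 2) with m(α_i) = c_i for every i, so c is indeed a codeword.
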